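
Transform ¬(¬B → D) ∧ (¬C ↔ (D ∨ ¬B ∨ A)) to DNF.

¬B ∧ ¬D ∧ ¬C

¬(¬B → D) ∧ (¬C ↔ (D ∨ ¬B ∨ A))
≡ ¬(¬¬B ∨ D) ∧ (¬C ↔ (D ∨ ¬B ∨ A))
≡ ¬(¬¬B ∨ D) ∧ (¬C → (D ∨ ¬B ∨ A)) ∧ ((D ∨ ¬B ∨ A) → ¬C)
≡ ¬(¬¬B ∨ D) ∧ (¬¬C ∨ D ∨ ¬B ∨ A) ∧ ((D ∨ ¬B ∨ A) → ¬C)
≡ ¬(¬¬B ∨ D) ∧ (¬¬C ∨ D ∨ ¬B ∨ A) ∧ (¬(D ∨ ¬B ∨ A) ∨ ¬C)
≡ ¬¬¬B ∧ ¬D ∧ (¬¬C ∨ D ∨ ¬B ∨ A) ∧ (¬(D ∨ ¬B ∨ A) ∨ ¬C)
≡ ¬B ∧ ¬D ∧ (¬¬C ∨ D ∨ ¬B ∨ A) ∧ (¬(D ∨ ¬B ∨ A) ∨ ¬C)
≡ ¬B ∧ ¬D ∧ (C ∨ D ∨ ¬B ∨ A) ∧ (¬(D ∨ ¬B ∨ A) ∨ ¬C)
≡ ¬B ∧ ¬D ∧ (C ∨ D ∨ ¬B ∨ A) ∧ ((¬D ∧ ¬¬B ∧ ¬A) ∨ ¬C)
≡ ¬B ∧ ¬D ∧ (C ∨ D ∨ ¬B ∨ A) ∧ ((¬D ∧ B ∧ ¬A) ∨ ¬C)
≡ (¬B ∧ ¬D ∧ C ∧ ¬D ∧ B ∧ ¬A) ∨ (¬B ∧ ¬D ∧ C ∧ ¬C) ∨ (¬B ∧ ¬D ∧ D ∧ ¬D ∧ B ∧ ¬A) ∨ (¬B ∧ ¬D ∧ D ∧ ¬C) ∨ (¬B ∧ ¬D ∧ ¬B ∧ ¬D ∧ B ∧ ¬A) ∨ (¬B ∧ ¬D ∧ ¬B ∧ ¬C) ∨ (¬B ∧ ¬D ∧ A ∧ ¬D ∧ B ∧ ¬A) ∨ (¬B ∧ ¬D ∧ A ∧ ¬C)
≡ ¬B ∧ ¬D ∧ ¬C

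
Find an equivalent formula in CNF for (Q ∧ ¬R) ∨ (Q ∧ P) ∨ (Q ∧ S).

(Q ∧ ¬R) ∨ (Q ∧ P) ∨ (Q ∧ S)
≡ (Q ∨ Q ∨ Q) ∧ (Q ∨ Q ∨ S) ∧ (Q ∨ P ∨ Q) ∧ (Q ∨ P ∨ S) ∧ (¬R ∨ Q ∨ Q) ∧ (¬R ∨ Q ∨ S) ∧ (¬R ∨ P ∨ Q) ∧ (¬R ∨ P ∨ S)   [distribute ∨ over ∧]
≡ Q ∧ (¬R ∨ P ∨ S)   [simplify]

Q ∧ (¬R ∨ P ∨ S)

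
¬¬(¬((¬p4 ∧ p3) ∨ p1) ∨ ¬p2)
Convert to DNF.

(p4 ∧ ¬p1) ∨ (¬p3 ∧ ¬p1) ∨ ¬p2

¬¬(¬((¬p4 ∧ p3) ∨ p1) ∨ ¬p2)
= ¬((¬p4 ∧ p3) ∨ p1) ∨ ¬p2   [double negation]
= (¬(¬p4 ∧ p3) ∧ ¬p1) ∨ ¬p2   [De Morgan]
= ((¬¬p4 ∨ ¬p3) ∧ ¬p1) ∨ ¬p2   [De Morgan]
= ((p4 ∨ ¬p3) ∧ ¬p1) ∨ ¬p2   [double negation]
= (p4 ∧ ¬p1) ∨ (¬p3 ∧ ¬p1) ∨ ¬p2   [distribute ∧ over ∨]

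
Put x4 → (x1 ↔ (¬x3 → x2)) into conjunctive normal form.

(¬x4 ∨ ¬x1 ∨ x3 ∨ x2) ∧ (¬x4 ∨ ¬x3 ∨ x1) ∧ (¬x4 ∨ ¬x2 ∨ x1)

x4 → (x1 ↔ (¬x3 → x2))
≡ ¬x4 ∨ (x1 ↔ (¬x3 → x2))   — eliminate →
≡ ¬x4 ∨ ((x1 → (¬x3 → x2)) ∧ ((¬x3 → x2) → x1))   — eliminate ↔
≡ ¬x4 ∨ ((¬x1 ∨ (¬x3 → x2)) ∧ ((¬x3 → x2) → x1))   — eliminate →
≡ ¬x4 ∨ ((¬x1 ∨ ¬¬x3 ∨ x2) ∧ ((¬x3 → x2) → x1))   — eliminate →
≡ ¬x4 ∨ ((¬x1 ∨ ¬¬x3 ∨ x2) ∧ (¬(¬x3 → x2) ∨ x1))   — eliminate →
≡ ¬x4 ∨ ((¬x1 ∨ ¬¬x3 ∨ x2) ∧ (¬(¬¬x3 ∨ x2) ∨ x1))   — eliminate →
≡ ¬x4 ∨ ((¬x1 ∨ x3 ∨ x2) ∧ (¬(¬¬x3 ∨ x2) ∨ x1))   — double negation
≡ ¬x4 ∨ ((¬x1 ∨ x3 ∨ x2) ∧ ((¬¬¬x3 ∧ ¬x2) ∨ x1))   — De Morgan
≡ ¬x4 ∨ ((¬x1 ∨ x3 ∨ x2) ∧ ((¬x3 ∧ ¬x2) ∨ x1))   — double negation
≡ (¬x4 ∨ ¬x1 ∨ x3 ∨ x2) ∧ (¬x4 ∨ ¬x3 ∨ x1) ∧ (¬x4 ∨ ¬x2 ∨ x1)   — distribute ∨ over ∧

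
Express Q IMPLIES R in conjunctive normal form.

Q IMPLIES R
≡ NOT Q OR R   [eliminate IMPLIES]

NOT Q OR R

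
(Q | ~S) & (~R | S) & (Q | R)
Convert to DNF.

(Q & ~R) | (Q & S)

(Q | ~S) & (~R | S) & (Q | R)
≡ (Q & ~R & Q) | (Q & ~R & R) | (Q & S & Q) | (Q & S & R) | (~S & ~R & Q) | (~S & ~R & R) | (~S & S & Q) | (~S & S & R)   (distribute & over |)
≡ (Q & ~R) | (Q & S)   (simplify)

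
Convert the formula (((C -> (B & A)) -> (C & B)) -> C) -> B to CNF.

(((C -> (B & A)) -> (C & B)) -> C) -> B
⇔ ~(((C -> (B & A)) -> (C & B)) -> C) | B   [eliminate ->]
⇔ ~(~((C -> (B & A)) -> (C & B)) | C) | B   [eliminate ->]
⇔ ~(~(~(C -> (B & A)) | (C & B)) | C) | B   [eliminate ->]
⇔ ~(~(~(~C | (B & A)) | (C & B)) | C) | B   [eliminate ->]
⇔ (~~(~(~C | (B & A)) | (C & B)) & ~C) | B   [De Morgan]
⇔ ((~(~C | (B & A)) | (C & B)) & ~C) | B   [double negation]
⇔ (((~~C & ~(B & A)) | (C & B)) & ~C) | B   [De Morgan]
⇔ (((C & ~(B & A)) | (C & B)) & ~C) | B   [double negation]
⇔ (((C & (~B | ~A)) | (C & B)) & ~C) | B   [De Morgan]
⇔ (C | C | B) & (C | B | B) & (~B | ~A | C | B) & (~B | ~A | B | B) & (~C | B)   [distribute | over &]
⇔ (C | B) & (~C | B)   [simplify]

(C | B) & (~C | B)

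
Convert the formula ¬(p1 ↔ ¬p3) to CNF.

(p1 ∨ ¬p3) ∧ (p3 ∨ ¬p1)

¬(p1 ↔ ¬p3)
≡ ¬((p1 → ¬p3) ∧ (¬p3 → p1))   [eliminate ↔]
≡ ¬((¬p1 ∨ ¬p3) ∧ (¬p3 → p1))   [eliminate →]
≡ ¬((¬p1 ∨ ¬p3) ∧ (¬¬p3 ∨ p1))   [eliminate →]
≡ ¬(¬p1 ∨ ¬p3) ∨ ¬(¬¬p3 ∨ p1)   [De Morgan]
≡ (¬¬p1 ∧ ¬¬p3) ∨ ¬(¬¬p3 ∨ p1)   [De Morgan]
≡ (p1 ∧ ¬¬p3) ∨ ¬(¬¬p3 ∨ p1)   [double negation]
≡ (p1 ∧ p3) ∨ ¬(¬¬p3 ∨ p1)   [double negation]
≡ (p1 ∧ p3) ∨ (¬¬¬p3 ∧ ¬p1)   [De Morgan]
≡ (p1 ∧ p3) ∨ (¬p3 ∧ ¬p1)   [double negation]
≡ (p1 ∨ ¬p3) ∧ (p1 ∨ ¬p1) ∧ (p3 ∨ ¬p3) ∧ (p3 ∨ ¬p1)   [distribute ∨ over ∧]
≡ (p1 ∨ ¬p3) ∧ (p3 ∨ ¬p1)   [simplify]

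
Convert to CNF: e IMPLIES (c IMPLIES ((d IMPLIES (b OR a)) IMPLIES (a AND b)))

(NOT e OR NOT c OR d OR a) AND (NOT e OR NOT c OR d OR b) AND (NOT e OR NOT c OR NOT b OR a) AND (NOT e OR NOT c OR NOT a OR b)

e IMPLIES (c IMPLIES ((d IMPLIES (b OR a)) IMPLIES (a AND b)))
≡ NOT e OR (c IMPLIES ((d IMPLIES (b OR a)) IMPLIES (a AND b)))   — eliminate IMPLIES
≡ NOT e OR NOT c OR ((d IMPLIES (b OR a)) IMPLIES (a AND b))   — eliminate IMPLIES
≡ NOT e OR NOT c OR NOT (d IMPLIES (b OR a)) OR (a AND b)   — eliminate IMPLIES
≡ NOT e OR NOT c OR NOT (NOT d OR b OR a) OR (a AND b)   — eliminate IMPLIES
≡ NOT e OR NOT c OR (NOT NOT d AND NOT b AND NOT a) OR (a AND b)   — De Morgan
≡ NOT e OR NOT c OR (d AND NOT b AND NOT a) OR (a AND b)   — double negation
≡ (NOT e OR NOT c OR d OR a) AND (NOT e OR NOT c OR d OR b) AND (NOT e OR NOT c OR NOT b OR a) AND (NOT e OR NOT c OR NOT b OR b) AND (NOT e OR NOT c OR NOT a OR a) AND (NOT e OR NOT c OR NOT a OR b)   — distribute OR over AND
≡ (NOT e OR NOT c OR d OR a) AND (NOT e OR NOT c OR d OR b) AND (NOT e OR NOT c OR NOT b OR a) AND (NOT e OR NOT c OR NOT a OR b)   — simplify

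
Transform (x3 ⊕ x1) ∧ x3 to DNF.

(x3 ⊕ x1) ∧ x3
≡ ((x3 ∧ ¬x1) ∨ (¬x3 ∧ x1)) ∧ x3   [expand ⊕]
≡ (x3 ∧ ¬x1 ∧ x3) ∨ (¬x3 ∧ x1 ∧ x3)   [distribute ∧ over ∨]
≡ x3 ∧ ¬x1   [simplify]

x3 ∧ ¬x1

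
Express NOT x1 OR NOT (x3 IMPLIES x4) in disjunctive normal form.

NOT x1 OR (x3 AND NOT x4)

NOT x1 OR NOT (x3 IMPLIES x4)
≡ NOT x1 OR NOT (NOT x3 OR x4)   [eliminate IMPLIES]
≡ NOT x1 OR (NOT NOT x3 AND NOT x4)   [De Morgan]
≡ NOT x1 OR (x3 AND NOT x4)   [double negation]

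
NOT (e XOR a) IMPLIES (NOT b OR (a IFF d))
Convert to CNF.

NOT (e XOR a) IMPLIES (NOT b OR (a IFF d))
≡ NOT NOT (e XOR a) OR NOT b OR (a IFF d)   [eliminate IMPLIES]
≡ NOT NOT ((e OR a) AND NOT (e AND a)) OR NOT b OR (a IFF d)   [expand XOR]
≡ NOT NOT ((e OR a) AND NOT (e AND a)) OR NOT b OR ((a IMPLIES d) AND (d IMPLIES a))   [eliminate IFF]
≡ NOT NOT ((e OR a) AND NOT (e AND a)) OR NOT b OR ((NOT a OR d) AND (d IMPLIES a))   [eliminate IMPLIES]
≡ NOT NOT ((e OR a) AND NOT (e AND a)) OR NOT b OR ((NOT a OR d) AND (NOT d OR a))   [eliminate IMPLIES]
≡ ((e OR a) AND NOT (e AND a)) OR NOT b OR ((NOT a OR d) AND (NOT d OR a))   [double negation]
≡ ((e OR a) AND (NOT e OR NOT a)) OR NOT b OR ((NOT a OR d) AND (NOT d OR a))   [De Morgan]
≡ (e OR a OR NOT b OR NOT a OR d) AND (e OR a OR NOT b OR NOT d OR a) AND (NOT e OR NOT a OR NOT b OR NOT a OR d) AND (NOT e OR NOT a OR NOT b OR NOT d OR a)   [distribute OR over AND]
≡ (e OR a OR NOT b OR NOT d) AND (NOT e OR NOT a OR NOT b OR d)   [simplify]

(e OR a OR NOT b OR NOT d) AND (NOT e OR NOT a OR NOT b OR d)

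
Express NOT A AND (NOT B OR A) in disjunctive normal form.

NOT A AND NOT B

NOT A AND (NOT B OR A)
= (NOT A AND NOT B) OR (NOT A AND A)   — distribute AND over OR
= NOT A AND NOT B   — simplify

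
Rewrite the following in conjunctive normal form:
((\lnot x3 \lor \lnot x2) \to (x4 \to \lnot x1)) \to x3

((\lnot x3 \lor \lnot x2) \to (x4 \to \lnot x1)) \to x3
⇔ \lnot ((\lnot x3 \lor \lnot x2) \to (x4 \to \lnot x1)) \lor x3   (eliminate \to)
⇔ \lnot (\lnot (\lnot x3 \lor \lnot x2) \lor (x4 \to \lnot x1)) \lor x3   (eliminate \to)
⇔ \lnot (\lnot (\lnot x3 \lor \lnot x2) \lor \lnot x4 \lor \lnot x1) \lor x3   (eliminate \to)
⇔ (\lnot \lnot (\lnot x3 \lor \lnot x2) \land \lnot \lnot x4 \land \lnot \lnot x1) \lor x3   (De Morgan)
⇔ ((\lnot x3 \lor \lnot x2) \land \lnot \lnot x4 \land \lnot \lnot x1) \lor x3   (double negation)
⇔ ((\lnot x3 \lor \lnot x2) \land x4 \land \lnot \lnot x1) \lor x3   (double negation)
⇔ ((\lnot x3 \lor \lnot x2) \land x4 \land x1) \lor x3   (double negation)
⇔ (\lnot x3 \lor \lnot x2 \lor x3) \land (x4 \lor x3) \land (x1 \lor x3)   (distribute \lor over \land)
⇔ (x4 \lor x3) \land (x1 \lor x3)   (simplify)

(x4 \lor x3) \land (x1 \lor x3)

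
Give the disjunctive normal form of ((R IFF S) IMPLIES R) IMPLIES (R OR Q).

((R IFF S) IMPLIES R) IMPLIES (R OR Q)
≡ NOT ((R IFF S) IMPLIES R) OR R OR Q   (eliminate IMPLIES)
≡ NOT (NOT (R IFF S) OR R) OR R OR Q   (eliminate IMPLIES)
≡ NOT (NOT ((R IMPLIES S) AND (S IMPLIES R)) OR R) OR R OR Q   (eliminate IFF)
≡ NOT (NOT ((NOT R OR S) AND (S IMPLIES R)) OR R) OR R OR Q   (eliminate IMPLIES)
≡ NOT (NOT ((NOT R OR S) AND (NOT S OR R)) OR R) OR R OR Q   (eliminate IMPLIES)
≡ (NOT NOT ((NOT R OR S) AND (NOT S OR R)) AND NOT R) OR R OR Q   (De Morgan)
≡ ((NOT R OR S) AND (NOT S OR R) AND NOT R) OR R OR Q   (double negation)
≡ (NOT R AND NOT S AND NOT R) OR (NOT R AND R AND NOT R) OR (S AND NOT S AND NOT R) OR (S AND R AND NOT R) OR R OR Q   (distribute AND over OR)
≡ (NOT R AND NOT S) OR R OR Q   (simplify)

(NOT R AND NOT S) OR R OR Q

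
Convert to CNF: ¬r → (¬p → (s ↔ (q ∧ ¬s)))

¬r → (¬p → (s ↔ (q ∧ ¬s)))
≡ ¬¬r ∨ (¬p → (s ↔ (q ∧ ¬s)))   — eliminate →
≡ ¬¬r ∨ ¬¬p ∨ (s ↔ (q ∧ ¬s))   — eliminate →
≡ ¬¬r ∨ ¬¬p ∨ ((s → (q ∧ ¬s)) ∧ ((q ∧ ¬s) → s))   — eliminate ↔
≡ ¬¬r ∨ ¬¬p ∨ ((¬s ∨ (q ∧ ¬s)) ∧ ((q ∧ ¬s) → s))   — eliminate →
≡ ¬¬r ∨ ¬¬p ∨ ((¬s ∨ (q ∧ ¬s)) ∧ (¬(q ∧ ¬s) ∨ s))   — eliminate →
≡ r ∨ ¬¬p ∨ ((¬s ∨ (q ∧ ¬s)) ∧ (¬(q ∧ ¬s) ∨ s))   — double negation
≡ r ∨ p ∨ ((¬s ∨ (q ∧ ¬s)) ∧ (¬(q ∧ ¬s) ∨ s))   — double negation
≡ r ∨ p ∨ ((¬s ∨ (q ∧ ¬s)) ∧ (¬q ∨ ¬¬s ∨ s))   — De Morgan
≡ r ∨ p ∨ ((¬s ∨ (q ∧ ¬s)) ∧ (¬q ∨ s ∨ s))   — double negation
≡ (r ∨ p ∨ ¬s ∨ q) ∧ (r ∨ p ∨ ¬s ∨ ¬s) ∧ (r ∨ p ∨ ¬q ∨ s ∨ s)   — distribute ∨ over ∧
≡ (r ∨ p ∨ ¬s) ∧ (r ∨ p ∨ ¬q ∨ s)   — simplify

(r ∨ p ∨ ¬s) ∧ (r ∨ p ∨ ¬q ∨ s)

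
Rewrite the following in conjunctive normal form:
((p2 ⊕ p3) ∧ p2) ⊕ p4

(¬p2 ∨ ¬p3 ∨ p4) ∧ (p2 ∨ p4) ∧ (¬p2 ∨ p3 ∨ ¬p4)

((p2 ⊕ p3) ∧ p2) ⊕ p4
= (((p2 ⊕ p3) ∧ p2) ∨ p4) ∧ ¬((p2 ⊕ p3) ∧ p2 ∧ p4)   [expand ⊕]
= (((p2 ∨ p3) ∧ ¬(p2 ∧ p3) ∧ p2) ∨ p4) ∧ ¬((p2 ⊕ p3) ∧ p2 ∧ p4)   [expand ⊕]
= (((p2 ∨ p3) ∧ ¬(p2 ∧ p3) ∧ p2) ∨ p4) ∧ ¬((p2 ∨ p3) ∧ ¬(p2 ∧ p3) ∧ p2 ∧ p4)   [expand ⊕]
= (((p2 ∨ p3) ∧ (¬p2 ∨ ¬p3) ∧ p2) ∨ p4) ∧ ¬((p2 ∨ p3) ∧ ¬(p2 ∧ p3) ∧ p2 ∧ p4)   [De Morgan]
= (((p2 ∨ p3) ∧ (¬p2 ∨ ¬p3) ∧ p2) ∨ p4) ∧ (¬(p2 ∨ p3) ∨ ¬¬(p2 ∧ p3) ∨ ¬p2 ∨ ¬p4)   [De Morgan]
= (((p2 ∨ p3) ∧ (¬p2 ∨ ¬p3) ∧ p2) ∨ p4) ∧ ((¬p2 ∧ ¬p3) ∨ ¬¬(p2 ∧ p3) ∨ ¬p2 ∨ ¬p4)   [De Morgan]
= (((p2 ∨ p3) ∧ (¬p2 ∨ ¬p3) ∧ p2) ∨ p4) ∧ ((¬p2 ∧ ¬p3) ∨ (p2 ∧ p3) ∨ ¬p2 ∨ ¬p4)   [double negation]
= (p2 ∨ p3 ∨ p4) ∧ (¬p2 ∨ ¬p3 ∨ p4) ∧ (p2 ∨ p4) ∧ (¬p2 ∨ p2 ∨ ¬p2 ∨ ¬p4) ∧ (¬p2 ∨ p3 ∨ ¬p2 ∨ ¬p4) ∧ (¬p3 ∨ p2 ∨ ¬p2 ∨ ¬p4) ∧ (¬p3 ∨ p3 ∨ ¬p2 ∨ ¬p4)   [distribute ∨ over ∧]
= (¬p2 ∨ ¬p3 ∨ p4) ∧ (p2 ∨ p4) ∧ (¬p2 ∨ p3 ∨ ¬p4)   [simplify]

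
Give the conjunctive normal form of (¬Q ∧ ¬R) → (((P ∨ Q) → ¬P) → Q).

Q ∨ R ∨ P

(¬Q ∧ ¬R) → (((P ∨ Q) → ¬P) → Q)
≡ ¬(¬Q ∧ ¬R) ∨ (((P ∨ Q) → ¬P) → Q)   — eliminate →
≡ ¬(¬Q ∧ ¬R) ∨ ¬((P ∨ Q) → ¬P) ∨ Q   — eliminate →
≡ ¬(¬Q ∧ ¬R) ∨ ¬(¬(P ∨ Q) ∨ ¬P) ∨ Q   — eliminate →
≡ ¬¬Q ∨ ¬¬R ∨ ¬(¬(P ∨ Q) ∨ ¬P) ∨ Q   — De Morgan
≡ Q ∨ ¬¬R ∨ ¬(¬(P ∨ Q) ∨ ¬P) ∨ Q   — double negation
≡ Q ∨ R ∨ ¬(¬(P ∨ Q) ∨ ¬P) ∨ Q   — double negation
≡ Q ∨ R ∨ (¬¬(P ∨ Q) ∧ ¬¬P) ∨ Q   — De Morgan
≡ Q ∨ R ∨ ((P ∨ Q) ∧ ¬¬P) ∨ Q   — double negation
≡ Q ∨ R ∨ ((P ∨ Q) ∧ P) ∨ Q   — double negation
≡ (Q ∨ R ∨ P ∨ Q ∨ Q) ∧ (Q ∨ R ∨ P ∨ Q)   — distribute ∨ over ∧
≡ Q ∨ R ∨ P   — simplify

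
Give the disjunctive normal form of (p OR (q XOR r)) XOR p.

(q AND NOT r AND NOT p) OR (NOT q AND r AND NOT p)

(p OR (q XOR r)) XOR p
= ((p OR (q XOR r)) AND NOT p) OR (NOT (p OR (q XOR r)) AND p)   — expand XOR
= ((p OR (q AND NOT r) OR (NOT q AND r)) AND NOT p) OR (NOT (p OR (q XOR r)) AND p)   — expand XOR
= ((p OR (q AND NOT r) OR (NOT q AND r)) AND NOT p) OR (NOT (p OR (q AND NOT r) OR (NOT q AND r)) AND p)   — expand XOR
= ((p OR (q AND NOT r) OR (NOT q AND r)) AND NOT p) OR (NOT p AND NOT (q AND NOT r) AND NOT (NOT q AND r) AND p)   — De Morgan
= ((p OR (q AND NOT r) OR (NOT q AND r)) AND NOT p) OR (NOT p AND (NOT q OR NOT NOT r) AND NOT (NOT q AND r) AND p)   — De Morgan
= ((p OR (q AND NOT r) OR (NOT q AND r)) AND NOT p) OR (NOT p AND (NOT q OR r) AND NOT (NOT q AND r) AND p)   — double negation
= ((p OR (q AND NOT r) OR (NOT q AND r)) AND NOT p) OR (NOT p AND (NOT q OR r) AND (NOT NOT q OR NOT r) AND p)   — De Morgan
= ((p OR (q AND NOT r) OR (NOT q AND r)) AND NOT p) OR (NOT p AND (NOT q OR r) AND (q OR NOT r) AND p)   — double negation
= (p AND NOT p) OR (q AND NOT r AND NOT p) OR (NOT q AND r AND NOT p) OR (NOT p AND NOT q AND q AND p) OR (NOT p AND NOT q AND NOT r AND p) OR (NOT p AND r AND q AND p) OR (NOT p AND r AND NOT r AND p)   — distribute AND over OR
= (q AND NOT r AND NOT p) OR (NOT q AND r AND NOT p)   — simplify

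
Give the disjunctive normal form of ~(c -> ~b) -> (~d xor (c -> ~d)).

~c | ~b

~(c -> ~b) -> (~d xor (c -> ~d))
⇔ ~~(c -> ~b) | (~d xor (c -> ~d))   — eliminate ->
⇔ ~~(~c | ~b) | (~d xor (c -> ~d))   — eliminate ->
⇔ ~~(~c | ~b) | (~d & ~(c -> ~d)) | (~~d & (c -> ~d))   — expand xor
⇔ ~~(~c | ~b) | (~d & ~(~c | ~d)) | (~~d & (c -> ~d))   — eliminate ->
⇔ ~~(~c | ~b) | (~d & ~(~c | ~d)) | (~~d & (~c | ~d))   — eliminate ->
⇔ ~c | ~b | (~d & ~(~c | ~d)) | (~~d & (~c | ~d))   — double negation
⇔ ~c | ~b | (~d & ~~c & ~~d) | (~~d & (~c | ~d))   — De Morgan
⇔ ~c | ~b | (~d & c & ~~d) | (~~d & (~c | ~d))   — double negation
⇔ ~c | ~b | (~d & c & d) | (~~d & (~c | ~d))   — double negation
⇔ ~c | ~b | (~d & c & d) | (d & (~c | ~d))   — double negation
⇔ ~c | ~b | (~d & c & d) | (d & ~c) | (d & ~d)   — distribute & over |
⇔ ~c | ~b   — simplify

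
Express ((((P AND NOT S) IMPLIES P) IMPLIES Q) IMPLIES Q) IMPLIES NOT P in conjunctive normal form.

(NOT P OR Q) AND (NOT Q OR NOT P)

((((P AND NOT S) IMPLIES P) IMPLIES Q) IMPLIES Q) IMPLIES NOT P
≡ NOT ((((P AND NOT S) IMPLIES P) IMPLIES Q) IMPLIES Q) OR NOT P   — eliminate IMPLIES
≡ NOT (NOT (((P AND NOT S) IMPLIES P) IMPLIES Q) OR Q) OR NOT P   — eliminate IMPLIES
≡ NOT (NOT (NOT ((P AND NOT S) IMPLIES P) OR Q) OR Q) OR NOT P   — eliminate IMPLIES
≡ NOT (NOT (NOT (NOT (P AND NOT S) OR P) OR Q) OR Q) OR NOT P   — eliminate IMPLIES
≡ (NOT NOT (NOT (NOT (P AND NOT S) OR P) OR Q) AND NOT Q) OR NOT P   — De Morgan
≡ ((NOT (NOT (P AND NOT S) OR P) OR Q) AND NOT Q) OR NOT P   — double negation
≡ (((NOT NOT (P AND NOT S) AND NOT P) OR Q) AND NOT Q) OR NOT P   — De Morgan
≡ (((P AND NOT S AND NOT P) OR Q) AND NOT Q) OR NOT P   — double negation
≡ (P OR Q OR NOT P) AND (NOT S OR Q OR NOT P) AND (NOT P OR Q OR NOT P) AND (NOT Q OR NOT P)   — distribute OR over AND
≡ (NOT P OR Q) AND (NOT Q OR NOT P)   — simplify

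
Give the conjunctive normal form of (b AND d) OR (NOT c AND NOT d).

(b AND d) OR (NOT c AND NOT d)
= (b OR NOT c) AND (b OR NOT d) AND (d OR NOT c) AND (d OR NOT d)   — distribute OR over AND
= (b OR NOT c) AND (b OR NOT d) AND (d OR NOT c)   — simplify

(b OR NOT c) AND (b OR NOT d) AND (d OR NOT c)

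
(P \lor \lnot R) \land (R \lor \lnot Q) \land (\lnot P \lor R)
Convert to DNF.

(P \land R) \lor (\lnot R \land \lnot Q \land \lnot P)

(P \lor \lnot R) \land (R \lor \lnot Q) \land (\lnot P \lor R)
≡ (P \land R \land \lnot P) \lor (P \land R \land R) \lor (P \land \lnot Q \land \lnot P) \lor (P \land \lnot Q \land R) \lor (\lnot R \land R \land \lnot P) \lor (\lnot R \land R \land R) \lor (\lnot R \land \lnot Q \land \lnot P) \lor (\lnot R \land \lnot Q \land R)   [distribute \land over \lor]
≡ (P \land R) \lor (\lnot R \land \lnot Q \land \lnot P)   [simplify]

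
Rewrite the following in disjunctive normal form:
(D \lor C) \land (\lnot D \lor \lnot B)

D \land \lnot B \lor C \land \lnot D \lor C \land \lnot B

(D \lor C) \land (\lnot D \lor \lnot B)
⇔ D \land \lnot D \lor D \land \lnot B \lor C \land \lnot D \lor C \land \lnot B
⇔ D \land \lnot B \lor C \land \lnot D \lor C \land \lnot B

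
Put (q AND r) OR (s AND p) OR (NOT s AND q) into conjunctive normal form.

(q AND r) OR (s AND p) OR (NOT s AND q)
≡ (q OR s OR NOT s) AND (q OR s OR q) AND (q OR p OR NOT s) AND (q OR p OR q) AND (r OR s OR NOT s) AND (r OR s OR q) AND (r OR p OR NOT s) AND (r OR p OR q)   (distribute OR over AND)
≡ (q OR s) AND (q OR p) AND (r OR p OR NOT s)   (simplify)

(q OR s) AND (q OR p) AND (r OR p OR NOT s)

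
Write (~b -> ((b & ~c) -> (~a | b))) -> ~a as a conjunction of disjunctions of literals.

(~b -> ((b & ~c) -> (~a | b))) -> ~a
⇔ ~(~b -> ((b & ~c) -> (~a | b))) | ~a   [eliminate ->]
⇔ ~(~~b | ((b & ~c) -> (~a | b))) | ~a   [eliminate ->]
⇔ ~(~~b | ~(b & ~c) | ~a | b) | ~a   [eliminate ->]
⇔ (~~~b & ~~(b & ~c) & ~~a & ~b) | ~a   [De Morgan]
⇔ (~b & ~~(b & ~c) & ~~a & ~b) | ~a   [double negation]
⇔ (~b & b & ~c & ~~a & ~b) | ~a   [double negation]
⇔ (~b & b & ~c & a & ~b) | ~a   [double negation]
⇔ (~b | ~a) & (b | ~a) & (~c | ~a) & (a | ~a) & (~b | ~a)   [distribute | over &]
⇔ (~b | ~a) & (b | ~a) & (~c | ~a)   [simplify]

(~b | ~a) & (b | ~a) & (~c | ~a)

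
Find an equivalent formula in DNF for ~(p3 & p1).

~p3 | ~p1

~(p3 & p1)
≡ ~p3 | ~p1   (De Morgan)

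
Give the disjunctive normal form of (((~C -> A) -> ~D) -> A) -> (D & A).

(~C & ~A) | (~D & ~A) | (D & A)

(((~C -> A) -> ~D) -> A) -> (D & A)
≡ ~(((~C -> A) -> ~D) -> A) | (D & A)
≡ ~(~((~C -> A) -> ~D) | A) | (D & A)
≡ ~(~(~(~C -> A) | ~D) | A) | (D & A)
≡ ~(~(~(~~C | A) | ~D) | A) | (D & A)
≡ (~~(~(~~C | A) | ~D) & ~A) | (D & A)
≡ ((~(~~C | A) | ~D) & ~A) | (D & A)
≡ (((~~~C & ~A) | ~D) & ~A) | (D & A)
≡ (((~C & ~A) | ~D) & ~A) | (D & A)
≡ (~C & ~A & ~A) | (~D & ~A) | (D & A)
≡ (~C & ~A) | (~D & ~A) | (D & A)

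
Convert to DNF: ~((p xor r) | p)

~((p xor r) | p)
⇔ ~((p & ~r) | (~p & r) | p)   (expand xor)
⇔ ~(p & ~r) & ~(~p & r) & ~p   (De Morgan)
⇔ (~p | ~~r) & ~(~p & r) & ~p   (De Morgan)
⇔ (~p | r) & ~(~p & r) & ~p   (double negation)
⇔ (~p | r) & (~~p | ~r) & ~p   (De Morgan)
⇔ (~p | r) & (p | ~r) & ~p   (double negation)
⇔ (~p & p & ~p) | (~p & ~r & ~p) | (r & p & ~p) | (r & ~r & ~p)   (distribute & over |)
⇔ ~p & ~r   (simplify)

~p & ~r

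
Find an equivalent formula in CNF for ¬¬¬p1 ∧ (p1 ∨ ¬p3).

¬p1 ∧ (p1 ∨ ¬p3)

¬¬¬p1 ∧ (p1 ∨ ¬p3)
≡ ¬p1 ∧ (p1 ∨ ¬p3)   — double negation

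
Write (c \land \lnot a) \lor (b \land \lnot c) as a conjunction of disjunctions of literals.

(c \lor b) \land (\lnot a \lor b) \land (\lnot a \lor \lnot c)

(c \land \lnot a) \lor (b \land \lnot c)
⇔ (c \lor b) \land (c \lor \lnot c) \land (\lnot a \lor b) \land (\lnot a \lor \lnot c)   [distribute \lor over \land]
⇔ (c \lor b) \land (\lnot a \lor b) \land (\lnot a \lor \lnot c)   [simplify]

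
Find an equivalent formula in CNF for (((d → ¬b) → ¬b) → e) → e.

d ∨ ¬b ∨ e

(((d → ¬b) → ¬b) → e) → e
= ¬(((d → ¬b) → ¬b) → e) ∨ e
= ¬(¬((d → ¬b) → ¬b) ∨ e) ∨ e
= ¬(¬(¬(d → ¬b) ∨ ¬b) ∨ e) ∨ e
= ¬(¬(¬(¬d ∨ ¬b) ∨ ¬b) ∨ e) ∨ e
= (¬¬(¬(¬d ∨ ¬b) ∨ ¬b) ∧ ¬e) ∨ e
= ((¬(¬d ∨ ¬b) ∨ ¬b) ∧ ¬e) ∨ e
= (((¬¬d ∧ ¬¬b) ∨ ¬b) ∧ ¬e) ∨ e
= (((d ∧ ¬¬b) ∨ ¬b) ∧ ¬e) ∨ e
= (((d ∧ b) ∨ ¬b) ∧ ¬e) ∨ e
= (d ∨ ¬b ∨ e) ∧ (b ∨ ¬b ∨ e) ∧ (¬e ∨ e)
= d ∨ ¬b ∨ e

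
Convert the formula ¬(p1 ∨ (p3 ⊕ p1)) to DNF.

¬p1 ∧ ¬p3

¬(p1 ∨ (p3 ⊕ p1))
≡ ¬(p1 ∨ (p3 ∧ ¬p1) ∨ (¬p3 ∧ p1))
≡ ¬p1 ∧ ¬(p3 ∧ ¬p1) ∧ ¬(¬p3 ∧ p1)
≡ ¬p1 ∧ (¬p3 ∨ ¬¬p1) ∧ ¬(¬p3 ∧ p1)
≡ ¬p1 ∧ (¬p3 ∨ p1) ∧ ¬(¬p3 ∧ p1)
≡ ¬p1 ∧ (¬p3 ∨ p1) ∧ (¬¬p3 ∨ ¬p1)
≡ ¬p1 ∧ (¬p3 ∨ p1) ∧ (p3 ∨ ¬p1)
≡ (¬p1 ∧ ¬p3 ∧ p3) ∨ (¬p1 ∧ ¬p3 ∧ ¬p1) ∨ (¬p1 ∧ p1 ∧ p3) ∨ (¬p1 ∧ p1 ∧ ¬p1)
≡ ¬p1 ∧ ¬p3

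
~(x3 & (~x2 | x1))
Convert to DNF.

~(x3 & (~x2 | x1))
⇔ ~x3 | ~(~x2 | x1)   [De Morgan]
⇔ ~x3 | (~~x2 & ~x1)   [De Morgan]
⇔ ~x3 | (x2 & ~x1)   [double negation]

~x3 | (x2 & ~x1)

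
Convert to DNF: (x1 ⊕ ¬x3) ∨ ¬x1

(x1 ∧ x3) ∨ ¬x1

(x1 ⊕ ¬x3) ∨ ¬x1
⇔ (x1 ∧ ¬¬x3) ∨ (¬x1 ∧ ¬x3) ∨ ¬x1
⇔ (x1 ∧ x3) ∨ (¬x1 ∧ ¬x3) ∨ ¬x1
⇔ (x1 ∧ x3) ∨ ¬x1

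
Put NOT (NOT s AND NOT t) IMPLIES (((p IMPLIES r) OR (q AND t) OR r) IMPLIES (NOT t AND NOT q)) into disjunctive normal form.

(NOT s AND NOT t) OR (p AND NOT r AND NOT q) OR (p AND NOT r AND NOT t) OR (NOT t AND NOT q)

NOT (NOT s AND NOT t) IMPLIES (((p IMPLIES r) OR (q AND t) OR r) IMPLIES (NOT t AND NOT q))
= NOT NOT (NOT s AND NOT t) OR (((p IMPLIES r) OR (q AND t) OR r) IMPLIES (NOT t AND NOT q))
= NOT NOT (NOT s AND NOT t) OR NOT ((p IMPLIES r) OR (q AND t) OR r) OR (NOT t AND NOT q)
= NOT NOT (NOT s AND NOT t) OR NOT (NOT p OR r OR (q AND t) OR r) OR (NOT t AND NOT q)
= (NOT s AND NOT t) OR NOT (NOT p OR r OR (q AND t) OR r) OR (NOT t AND NOT q)
= (NOT s AND NOT t) OR (NOT NOT p AND NOT r AND NOT (q AND t) AND NOT r) OR (NOT t AND NOT q)
= (NOT s AND NOT t) OR (p AND NOT r AND NOT (q AND t) AND NOT r) OR (NOT t AND NOT q)
= (NOT s AND NOT t) OR (p AND NOT r AND (NOT q OR NOT t) AND NOT r) OR (NOT t AND NOT q)
= (NOT s AND NOT t) OR (p AND NOT r AND NOT q AND NOT r) OR (p AND NOT r AND NOT t AND NOT r) OR (NOT t AND NOT q)
= (NOT s AND NOT t) OR (p AND NOT r AND NOT q) OR (p AND NOT r AND NOT t) OR (NOT t AND NOT q)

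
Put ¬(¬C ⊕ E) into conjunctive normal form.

(C ∨ E) ∧ (¬E ∨ ¬C)

¬(¬C ⊕ E)
⇔ ¬((¬C ∨ E) ∧ ¬(¬C ∧ E))   [expand ⊕]
⇔ ¬(¬C ∨ E) ∨ ¬¬(¬C ∧ E)   [De Morgan]
⇔ (¬¬C ∧ ¬E) ∨ ¬¬(¬C ∧ E)   [De Morgan]
⇔ (C ∧ ¬E) ∨ ¬¬(¬C ∧ E)   [double negation]
⇔ (C ∧ ¬E) ∨ (¬C ∧ E)   [double negation]
⇔ (C ∨ ¬C) ∧ (C ∨ E) ∧ (¬E ∨ ¬C) ∧ (¬E ∨ E)   [distribute ∨ over ∧]
⇔ (C ∨ E) ∧ (¬E ∨ ¬C)   [simplify]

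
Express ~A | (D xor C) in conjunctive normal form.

(~A | D | C) & (~A | ~D | ~C)

~A | (D xor C)
≡ ~A | ((D | C) & ~(D & C))
≡ ~A | ((D | C) & (~D | ~C))
≡ (~A | D | C) & (~A | ~D | ~C)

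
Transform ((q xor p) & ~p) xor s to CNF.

(q | p | s) & (~p | s) & (~q | p | ~s)

((q xor p) & ~p) xor s
⇔ (((q xor p) & ~p) | s) & ~((q xor p) & ~p & s)   (expand xor)
⇔ (((q | p) & ~(q & p) & ~p) | s) & ~((q xor p) & ~p & s)   (expand xor)
⇔ (((q | p) & ~(q & p) & ~p) | s) & ~((q | p) & ~(q & p) & ~p & s)   (expand xor)
⇔ (((q | p) & (~q | ~p) & ~p) | s) & ~((q | p) & ~(q & p) & ~p & s)   (De Morgan)
⇔ (((q | p) & (~q | ~p) & ~p) | s) & (~(q | p) | ~~(q & p) | ~~p | ~s)   (De Morgan)
⇔ (((q | p) & (~q | ~p) & ~p) | s) & ((~q & ~p) | ~~(q & p) | ~~p | ~s)   (De Morgan)
⇔ (((q | p) & (~q | ~p) & ~p) | s) & ((~q & ~p) | (q & p) | ~~p | ~s)   (double negation)
⇔ (((q | p) & (~q | ~p) & ~p) | s) & ((~q & ~p) | (q & p) | p | ~s)   (double negation)
⇔ (q | p | s) & (~q | ~p | s) & (~p | s) & (~q | q | p | ~s) & (~q | p | p | ~s) & (~p | q | p | ~s) & (~p | p | p | ~s)   (distribute | over &)
⇔ (q | p | s) & (~p | s) & (~q | p | ~s)   (simplify)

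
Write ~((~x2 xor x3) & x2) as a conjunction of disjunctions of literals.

~x3 | ~x2

~((~x2 xor x3) & x2)
= ~((~x2 | x3) & ~(~x2 & x3) & x2)   [expand xor]
= ~(~x2 | x3) | ~~(~x2 & x3) | ~x2   [De Morgan]
= (~~x2 & ~x3) | ~~(~x2 & x3) | ~x2   [De Morgan]
= (x2 & ~x3) | ~~(~x2 & x3) | ~x2   [double negation]
= (x2 & ~x3) | (~x2 & x3) | ~x2   [double negation]
= (x2 | ~x2 | ~x2) & (x2 | x3 | ~x2) & (~x3 | ~x2 | ~x2) & (~x3 | x3 | ~x2)   [distribute | over &]
= ~x3 | ~x2   [simplify]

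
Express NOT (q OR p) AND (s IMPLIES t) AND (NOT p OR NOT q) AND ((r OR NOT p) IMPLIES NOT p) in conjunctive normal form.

NOT q AND NOT p AND (NOT s OR t)

NOT (q OR p) AND (s IMPLIES t) AND (NOT p OR NOT q) AND ((r OR NOT p) IMPLIES NOT p)
≡ NOT (q OR p) AND (NOT s OR t) AND (NOT p OR NOT q) AND ((r OR NOT p) IMPLIES NOT p)   (eliminate IMPLIES)
≡ NOT (q OR p) AND (NOT s OR t) AND (NOT p OR NOT q) AND (NOT (r OR NOT p) OR NOT p)   (eliminate IMPLIES)
≡ NOT q AND NOT p AND (NOT s OR t) AND (NOT p OR NOT q) AND (NOT (r OR NOT p) OR NOT p)   (De Morgan)
≡ NOT q AND NOT p AND (NOT s OR t) AND (NOT p OR NOT q) AND ((NOT r AND NOT NOT p) OR NOT p)   (De Morgan)
≡ NOT q AND NOT p AND (NOT s OR t) AND (NOT p OR NOT q) AND ((NOT r AND p) OR NOT p)   (double negation)
≡ NOT q AND NOT p AND (NOT s OR t) AND (NOT p OR NOT q) AND (NOT r OR NOT p) AND (p OR NOT p)   (distribute OR over AND)
≡ NOT q AND NOT p AND (NOT s OR t)   (simplify)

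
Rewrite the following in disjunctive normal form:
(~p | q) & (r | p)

(~p & r) | (q & r) | (q & p)

(~p | q) & (r | p)
≡ (~p & r) | (~p & p) | (q & r) | (q & p)   [distribute & over |]
≡ (~p & r) | (q & r) | (q & p)   [simplify]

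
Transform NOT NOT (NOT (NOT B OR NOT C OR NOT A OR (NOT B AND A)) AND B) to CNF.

NOT NOT (NOT (NOT B OR NOT C OR NOT A OR (NOT B AND A)) AND B)
≡ NOT (NOT B OR NOT C OR NOT A OR (NOT B AND A)) AND B   — double negation
≡ NOT NOT B AND NOT NOT C AND NOT NOT A AND NOT (NOT B AND A) AND B   — De Morgan
≡ B AND NOT NOT C AND NOT NOT A AND NOT (NOT B AND A) AND B   — double negation
≡ B AND C AND NOT NOT A AND NOT (NOT B AND A) AND B   — double negation
≡ B AND C AND A AND NOT (NOT B AND A) AND B   — double negation
≡ B AND C AND A AND (NOT NOT B OR NOT A) AND B   — De Morgan
≡ B AND C AND A AND (B OR NOT A) AND B   — double negation
≡ B AND C AND A   — simplify

B AND C AND A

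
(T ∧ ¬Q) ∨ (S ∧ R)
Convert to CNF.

(T ∧ ¬Q) ∨ (S ∧ R)
⇔ (T ∨ S) ∧ (T ∨ R) ∧ (¬Q ∨ S) ∧ (¬Q ∨ R)

(T ∨ S) ∧ (T ∨ R) ∧ (¬Q ∨ S) ∧ (¬Q ∨ R)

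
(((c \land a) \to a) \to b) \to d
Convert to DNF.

(\lnot c \land \lnot b) \lor (\lnot a \land \lnot b) \lor (a \land \lnot b) \lor d

(((c \land a) \to a) \to b) \to d
≡ \lnot (((c \land a) \to a) \to b) \lor d   — eliminate \to
≡ \lnot (\lnot ((c \land a) \to a) \lor b) \lor d   — eliminate \to
≡ \lnot (\lnot (\lnot (c \land a) \lor a) \lor b) \lor d   — eliminate \to
≡ (\lnot \lnot (\lnot (c \land a) \lor a) \land \lnot b) \lor d   — De Morgan
≡ ((\lnot (c \land a) \lor a) \land \lnot b) \lor d   — double negation
≡ ((\lnot c \lor \lnot a \lor a) \land \lnot b) \lor d   — De Morgan
≡ (\lnot c \land \lnot b) \lor (\lnot a \land \lnot b) \lor (a \land \lnot b) \lor d   — distribute \land over \lor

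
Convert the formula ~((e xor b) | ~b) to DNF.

b & e

~((e xor b) | ~b)
≡ ~((e & ~b) | (~e & b) | ~b)
≡ ~(e & ~b) & ~(~e & b) & ~~b
≡ (~e | ~~b) & ~(~e & b) & ~~b
≡ (~e | b) & ~(~e & b) & ~~b
≡ (~e | b) & (~~e | ~b) & ~~b
≡ (~e | b) & (e | ~b) & ~~b
≡ (~e | b) & (e | ~b) & b
≡ (~e & e & b) | (~e & ~b & b) | (b & e & b) | (b & ~b & b)
≡ b & e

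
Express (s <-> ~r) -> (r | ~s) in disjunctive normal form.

r | ~s

(s <-> ~r) -> (r | ~s)
≡ ~(s <-> ~r) | r | ~s   — eliminate ->
≡ ~((s -> ~r) & (~r -> s)) | r | ~s   — eliminate <->
≡ ~((~s | ~r) & (~r -> s)) | r | ~s   — eliminate ->
≡ ~((~s | ~r) & (~~r | s)) | r | ~s   — eliminate ->
≡ ~(~s | ~r) | ~(~~r | s) | r | ~s   — De Morgan
≡ (~~s & ~~r) | ~(~~r | s) | r | ~s   — De Morgan
≡ (s & ~~r) | ~(~~r | s) | r | ~s   — double negation
≡ (s & r) | ~(~~r | s) | r | ~s   — double negation
≡ (s & r) | (~~~r & ~s) | r | ~s   — De Morgan
≡ (s & r) | (~r & ~s) | r | ~s   — double negation
≡ r | ~s   — simplify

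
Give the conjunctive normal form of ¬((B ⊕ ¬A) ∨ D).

(¬B ∨ ¬A) ∧ (A ∨ B) ∧ ¬D

¬((B ⊕ ¬A) ∨ D)
= ¬((B ∨ ¬A) ∧ ¬(B ∧ ¬A) ∨ D)   (expand ⊕)
= ¬((B ∨ ¬A) ∧ ¬(B ∧ ¬A)) ∧ ¬D   (De Morgan)
= (¬(B ∨ ¬A) ∨ ¬¬(B ∧ ¬A)) ∧ ¬D   (De Morgan)
= (¬B ∧ ¬¬A ∨ ¬¬(B ∧ ¬A)) ∧ ¬D   (De Morgan)
= (¬B ∧ A ∨ ¬¬(B ∧ ¬A)) ∧ ¬D   (double negation)
= (¬B ∧ A ∨ B ∧ ¬A) ∧ ¬D   (double negation)
= (¬B ∨ B) ∧ (¬B ∨ ¬A) ∧ (A ∨ B) ∧ (A ∨ ¬A) ∧ ¬D   (distribute ∨ over ∧)
= (¬B ∨ ¬A) ∧ (A ∨ B) ∧ ¬D   (simplify)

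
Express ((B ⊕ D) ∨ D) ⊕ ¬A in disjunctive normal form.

(B ∧ ¬D ∧ A) ∨ (D ∧ A) ∨ (¬B ∧ ¬D ∧ ¬A)

((B ⊕ D) ∨ D) ⊕ ¬A
≡ (((B ⊕ D) ∨ D) ∧ ¬¬A) ∨ (¬((B ⊕ D) ∨ D) ∧ ¬A)   — expand ⊕
≡ (((B ∧ ¬D) ∨ (¬B ∧ D) ∨ D) ∧ ¬¬A) ∨ (¬((B ⊕ D) ∨ D) ∧ ¬A)   — expand ⊕
≡ (((B ∧ ¬D) ∨ (¬B ∧ D) ∨ D) ∧ ¬¬A) ∨ (¬((B ∧ ¬D) ∨ (¬B ∧ D) ∨ D) ∧ ¬A)   — expand ⊕
≡ (((B ∧ ¬D) ∨ (¬B ∧ D) ∨ D) ∧ A) ∨ (¬((B ∧ ¬D) ∨ (¬B ∧ D) ∨ D) ∧ ¬A)   — double negation
≡ (((B ∧ ¬D) ∨ (¬B ∧ D) ∨ D) ∧ A) ∨ (¬(B ∧ ¬D) ∧ ¬(¬B ∧ D) ∧ ¬D ∧ ¬A)   — De Morgan
≡ (((B ∧ ¬D) ∨ (¬B ∧ D) ∨ D) ∧ A) ∨ ((¬B ∨ ¬¬D) ∧ ¬(¬B ∧ D) ∧ ¬D ∧ ¬A)   — De Morgan
≡ (((B ∧ ¬D) ∨ (¬B ∧ D) ∨ D) ∧ A) ∨ ((¬B ∨ D) ∧ ¬(¬B ∧ D) ∧ ¬D ∧ ¬A)   — double negation
≡ (((B ∧ ¬D) ∨ (¬B ∧ D) ∨ D) ∧ A) ∨ ((¬B ∨ D) ∧ (¬¬B ∨ ¬D) ∧ ¬D ∧ ¬A)   — De Morgan
≡ (((B ∧ ¬D) ∨ (¬B ∧ D) ∨ D) ∧ A) ∨ ((¬B ∨ D) ∧ (B ∨ ¬D) ∧ ¬D ∧ ¬A)   — double negation
≡ (B ∧ ¬D ∧ A) ∨ (¬B ∧ D ∧ A) ∨ (D ∧ A) ∨ (¬B ∧ B ∧ ¬D ∧ ¬A) ∨ (¬B ∧ ¬D ∧ ¬D ∧ ¬A) ∨ (D ∧ B ∧ ¬D ∧ ¬A) ∨ (D ∧ ¬D ∧ ¬D ∧ ¬A)   — distribute ∧ over ∨
≡ (B ∧ ¬D ∧ A) ∨ (D ∧ A) ∨ (¬B ∧ ¬D ∧ ¬A)   — simplify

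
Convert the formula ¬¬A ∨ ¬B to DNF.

¬¬A ∨ ¬B
= A ∨ ¬B   — double negation

A ∨ ¬B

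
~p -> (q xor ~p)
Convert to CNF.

p | ~q

~p -> (q xor ~p)
⇔ ~~p | (q xor ~p)   [eliminate ->]
⇔ ~~p | ((q | ~p) & ~(q & ~p))   [expand xor]
⇔ p | ((q | ~p) & ~(q & ~p))   [double negation]
⇔ p | ((q | ~p) & (~q | ~~p))   [De Morgan]
⇔ p | ((q | ~p) & (~q | p))   [double negation]
⇔ (p | q | ~p) & (p | ~q | p)   [distribute | over &]
⇔ p | ~q   [simplify]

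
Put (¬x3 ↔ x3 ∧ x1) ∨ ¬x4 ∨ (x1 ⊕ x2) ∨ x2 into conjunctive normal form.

(¬x3 ↔ x3 ∧ x1) ∨ ¬x4 ∨ (x1 ⊕ x2) ∨ x2
⇔ (¬x3 → x3 ∧ x1) ∧ (x3 ∧ x1 → ¬x3) ∨ ¬x4 ∨ (x1 ⊕ x2) ∨ x2   [eliminate ↔]
⇔ (¬¬x3 ∨ x3 ∧ x1) ∧ (x3 ∧ x1 → ¬x3) ∨ ¬x4 ∨ (x1 ⊕ x2) ∨ x2   [eliminate →]
⇔ (¬¬x3 ∨ x3 ∧ x1) ∧ (¬(x3 ∧ x1) ∨ ¬x3) ∨ ¬x4 ∨ (x1 ⊕ x2) ∨ x2   [eliminate →]
⇔ (¬¬x3 ∨ x3 ∧ x1) ∧ (¬(x3 ∧ x1) ∨ ¬x3) ∨ ¬x4 ∨ (x1 ∨ x2) ∧ ¬(x1 ∧ x2) ∨ x2   [expand ⊕]
⇔ (x3 ∨ x3 ∧ x1) ∧ (¬(x3 ∧ x1) ∨ ¬x3) ∨ ¬x4 ∨ (x1 ∨ x2) ∧ ¬(x1 ∧ x2) ∨ x2   [double negation]
⇔ (x3 ∨ x3 ∧ x1) ∧ (¬x3 ∨ ¬x1 ∨ ¬x3) ∨ ¬x4 ∨ (x1 ∨ x2) ∧ ¬(x1 ∧ x2) ∨ x2   [De Morgan]
⇔ (x3 ∨ x3 ∧ x1) ∧ (¬x3 ∨ ¬x1 ∨ ¬x3) ∨ ¬x4 ∨ (x1 ∨ x2) ∧ (¬x1 ∨ ¬x2) ∨ x2   [De Morgan]
⇔ (x3 ∨ x3 ∨ ¬x4 ∨ x1 ∨ x2 ∨ x2) ∧ (x3 ∨ x3 ∨ ¬x4 ∨ ¬x1 ∨ ¬x2 ∨ x2) ∧ (x3 ∨ x1 ∨ ¬x4 ∨ x1 ∨ x2 ∨ x2) ∧ (x3 ∨ x1 ∨ ¬x4 ∨ ¬x1 ∨ ¬x2 ∨ x2) ∧ (¬x3 ∨ ¬x1 ∨ ¬x3 ∨ ¬x4 ∨ x1 ∨ x2 ∨ x2) ∧ (¬x3 ∨ ¬x1 ∨ ¬x3 ∨ ¬x4 ∨ ¬x1 ∨ ¬x2 ∨ x2)   [distribute ∨ over ∧]
⇔ x3 ∨ ¬x4 ∨ x1 ∨ x2   [simplify]

x3 ∨ ¬x4 ∨ x1 ∨ x2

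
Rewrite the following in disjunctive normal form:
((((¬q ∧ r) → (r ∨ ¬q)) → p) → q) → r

((((¬q ∧ r) → (r ∨ ¬q)) → p) → q) → r
≡ ¬((((¬q ∧ r) → (r ∨ ¬q)) → p) → q) ∨ r   (eliminate →)
≡ ¬(¬(((¬q ∧ r) → (r ∨ ¬q)) → p) ∨ q) ∨ r   (eliminate →)
≡ ¬(¬(¬((¬q ∧ r) → (r ∨ ¬q)) ∨ p) ∨ q) ∨ r   (eliminate →)
≡ ¬(¬(¬(¬(¬q ∧ r) ∨ r ∨ ¬q) ∨ p) ∨ q) ∨ r   (eliminate →)
≡ (¬¬(¬(¬(¬q ∧ r) ∨ r ∨ ¬q) ∨ p) ∧ ¬q) ∨ r   (De Morgan)
≡ ((¬(¬(¬q ∧ r) ∨ r ∨ ¬q) ∨ p) ∧ ¬q) ∨ r   (double negation)
≡ (((¬¬(¬q ∧ r) ∧ ¬r ∧ ¬¬q) ∨ p) ∧ ¬q) ∨ r   (De Morgan)
≡ (((¬q ∧ r ∧ ¬r ∧ ¬¬q) ∨ p) ∧ ¬q) ∨ r   (double negation)
≡ (((¬q ∧ r ∧ ¬r ∧ q) ∨ p) ∧ ¬q) ∨ r   (double negation)
≡ (¬q ∧ r ∧ ¬r ∧ q ∧ ¬q) ∨ (p ∧ ¬q) ∨ r   (distribute ∧ over ∨)
≡ (p ∧ ¬q) ∨ r   (simplify)

(p ∧ ¬q) ∨ r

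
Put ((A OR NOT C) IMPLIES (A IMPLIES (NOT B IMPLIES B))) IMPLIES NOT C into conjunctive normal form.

(A OR NOT C) AND (NOT B OR NOT C)

((A OR NOT C) IMPLIES (A IMPLIES (NOT B IMPLIES B))) IMPLIES NOT C
≡ NOT ((A OR NOT C) IMPLIES (A IMPLIES (NOT B IMPLIES B))) OR NOT C   (eliminate IMPLIES)
≡ NOT (NOT (A OR NOT C) OR (A IMPLIES (NOT B IMPLIES B))) OR NOT C   (eliminate IMPLIES)
≡ NOT (NOT (A OR NOT C) OR NOT A OR (NOT B IMPLIES B)) OR NOT C   (eliminate IMPLIES)
≡ NOT (NOT (A OR NOT C) OR NOT A OR NOT NOT B OR B) OR NOT C   (eliminate IMPLIES)
≡ (NOT NOT (A OR NOT C) AND NOT NOT A AND NOT NOT NOT B AND NOT B) OR NOT C   (De Morgan)
≡ ((A OR NOT C) AND NOT NOT A AND NOT NOT NOT B AND NOT B) OR NOT C   (double negation)
≡ ((A OR NOT C) AND A AND NOT NOT NOT B AND NOT B) OR NOT C   (double negation)
≡ ((A OR NOT C) AND A AND NOT B AND NOT B) OR NOT C   (double negation)
≡ (A OR NOT C OR NOT C) AND (A OR NOT C) AND (NOT B OR NOT C) AND (NOT B OR NOT C)   (distribute OR over AND)
≡ (A OR NOT C) AND (NOT B OR NOT C)   (simplify)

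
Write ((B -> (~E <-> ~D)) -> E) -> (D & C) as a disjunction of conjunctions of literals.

(~B & ~E) | (~D & ~E) | (D & C)

((B -> (~E <-> ~D)) -> E) -> (D & C)
= ~((B -> (~E <-> ~D)) -> E) | (D & C)   [eliminate ->]
= ~(~(B -> (~E <-> ~D)) | E) | (D & C)   [eliminate ->]
= ~(~(~B | (~E <-> ~D)) | E) | (D & C)   [eliminate ->]
= ~(~(~B | ((~E -> ~D) & (~D -> ~E))) | E) | (D & C)   [eliminate <->]
= ~(~(~B | ((~~E | ~D) & (~D -> ~E))) | E) | (D & C)   [eliminate ->]
= ~(~(~B | ((~~E | ~D) & (~~D | ~E))) | E) | (D & C)   [eliminate ->]
= (~~(~B | ((~~E | ~D) & (~~D | ~E))) & ~E) | (D & C)   [De Morgan]
= ((~B | ((~~E | ~D) & (~~D | ~E))) & ~E) | (D & C)   [double negation]
= ((~B | ((E | ~D) & (~~D | ~E))) & ~E) | (D & C)   [double negation]
= ((~B | ((E | ~D) & (D | ~E))) & ~E) | (D & C)   [double negation]
= (~B & ~E) | (E & D & ~E) | (E & ~E & ~E) | (~D & D & ~E) | (~D & ~E & ~E) | (D & C)   [distribute & over |]
= (~B & ~E) | (~D & ~E) | (D & C)   [simplify]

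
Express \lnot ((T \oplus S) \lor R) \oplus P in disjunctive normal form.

(\lnot T \land \lnot S \land \lnot R \land \lnot P) \lor (S \land T \land \lnot R \land \lnot P) \lor (T \land \lnot S \land P) \lor (\lnot T \land S \land P) \lor (R \land P)

\lnot ((T \oplus S) \lor R) \oplus P
⇔ (\lnot ((T \oplus S) \lor R) \land \lnot P) \lor (\lnot \lnot ((T \oplus S) \lor R) \land P)   [expand \oplus]
⇔ (\lnot ((T \land \lnot S) \lor (\lnot T \land S) \lor R) \land \lnot P) \lor (\lnot \lnot ((T \oplus S) \lor R) \land P)   [expand \oplus]
⇔ (\lnot ((T \land \lnot S) \lor (\lnot T \land S) \lor R) \land \lnot P) \lor (\lnot \lnot ((T \land \lnot S) \lor (\lnot T \land S) \lor R) \land P)   [expand \oplus]
⇔ (\lnot (T \land \lnot S) \land \lnot (\lnot T \land S) \land \lnot R \land \lnot P) \lor (\lnot \lnot ((T \land \lnot S) \lor (\lnot T \land S) \lor R) \land P)   [De Morgan]
⇔ ((\lnot T \lor \lnot \lnot S) \land \lnot (\lnot T \land S) \land \lnot R \land \lnot P) \lor (\lnot \lnot ((T \land \lnot S) \lor (\lnot T \land S) \lor R) \land P)   [De Morgan]
⇔ ((\lnot T \lor S) \land \lnot (\lnot T \land S) \land \lnot R \land \lnot P) \lor (\lnot \lnot ((T \land \lnot S) \lor (\lnot T \land S) \lor R) \land P)   [double negation]
⇔ ((\lnot T \lor S) \land (\lnot \lnot T \lor \lnot S) \land \lnot R \land \lnot P) \lor (\lnot \lnot ((T \land \lnot S) \lor (\lnot T \land S) \lor R) \land P)   [De Morgan]
⇔ ((\lnot T \lor S) \land (T \lor \lnot S) \land \lnot R \land \lnot P) \lor (\lnot \lnot ((T \land \lnot S) \lor (\lnot T \land S) \lor R) \land P)   [double negation]
⇔ ((\lnot T \lor S) \land (T \lor \lnot S) \land \lnot R \land \lnot P) \lor (((T \land \lnot S) \lor (\lnot T \land S) \lor R) \land P)   [double negation]
⇔ (\lnot T \land T \land \lnot R \land \lnot P) \lor (\lnot T \land \lnot S \land \lnot R \land \lnot P) \lor (S \land T \land \lnot R \land \lnot P) \lor (S \land \lnot S \land \lnot R \land \lnot P) \lor (T \land \lnot S \land P) \lor (\lnot T \land S \land P) \lor (R \land P)   [distribute \land over \lor]
⇔ (\lnot T \land \lnot S \land \lnot R \land \lnot P) \lor (S \land T \land \lnot R \land \lnot P) \lor (T \land \lnot S \land P) \lor (\lnot T \land S \land P) \lor (R \land P)   [simplify]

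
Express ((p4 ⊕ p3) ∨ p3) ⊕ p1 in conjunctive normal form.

((p4 ⊕ p3) ∨ p3) ⊕ p1
= ((p4 ⊕ p3) ∨ p3 ∨ p1) ∧ ¬(((p4 ⊕ p3) ∨ p3) ∧ p1)   [expand ⊕]
= (((p4 ∨ p3) ∧ ¬(p4 ∧ p3)) ∨ p3 ∨ p1) ∧ ¬(((p4 ⊕ p3) ∨ p3) ∧ p1)   [expand ⊕]
= (((p4 ∨ p3) ∧ ¬(p4 ∧ p3)) ∨ p3 ∨ p1) ∧ ¬((((p4 ∨ p3) ∧ ¬(p4 ∧ p3)) ∨ p3) ∧ p1)   [expand ⊕]
= (((p4 ∨ p3) ∧ (¬p4 ∨ ¬p3)) ∨ p3 ∨ p1) ∧ ¬((((p4 ∨ p3) ∧ ¬(p4 ∧ p3)) ∨ p3) ∧ p1)   [De Morgan]
= (((p4 ∨ p3) ∧ (¬p4 ∨ ¬p3)) ∨ p3 ∨ p1) ∧ (¬(((p4 ∨ p3) ∧ ¬(p4 ∧ p3)) ∨ p3) ∨ ¬p1)   [De Morgan]
= (((p4 ∨ p3) ∧ (¬p4 ∨ ¬p3)) ∨ p3 ∨ p1) ∧ ((¬((p4 ∨ p3) ∧ ¬(p4 ∧ p3)) ∧ ¬p3) ∨ ¬p1)   [De Morgan]
= (((p4 ∨ p3) ∧ (¬p4 ∨ ¬p3)) ∨ p3 ∨ p1) ∧ (((¬(p4 ∨ p3) ∨ ¬¬(p4 ∧ p3)) ∧ ¬p3) ∨ ¬p1)   [De Morgan]
= (((p4 ∨ p3) ∧ (¬p4 ∨ ¬p3)) ∨ p3 ∨ p1) ∧ ((((¬p4 ∧ ¬p3) ∨ ¬¬(p4 ∧ p3)) ∧ ¬p3) ∨ ¬p1)   [De Morgan]
= (((p4 ∨ p3) ∧ (¬p4 ∨ ¬p3)) ∨ p3 ∨ p1) ∧ ((((¬p4 ∧ ¬p3) ∨ (p4 ∧ p3)) ∧ ¬p3) ∨ ¬p1)   [double negation]
= (p4 ∨ p3 ∨ p3 ∨ p1) ∧ (¬p4 ∨ ¬p3 ∨ p3 ∨ p1) ∧ (¬p4 ∨ p4 ∨ ¬p1) ∧ (¬p4 ∨ p3 ∨ ¬p1) ∧ (¬p3 ∨ p4 ∨ ¬p1) ∧ (¬p3 ∨ p3 ∨ ¬p1) ∧ (¬p3 ∨ ¬p1)   [distribute ∨ over ∧]
= (p4 ∨ p3 ∨ p1) ∧ (¬p4 ∨ p3 ∨ ¬p1) ∧ (¬p3 ∨ ¬p1)   [simplify]

(p4 ∨ p3 ∨ p1) ∧ (¬p4 ∨ p3 ∨ ¬p1) ∧ (¬p3 ∨ ¬p1)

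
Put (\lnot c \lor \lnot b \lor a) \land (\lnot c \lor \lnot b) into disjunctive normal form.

\lnot c \lor \lnot b

(\lnot c \lor \lnot b \lor a) \land (\lnot c \lor \lnot b)
⇔ \lnot c \land \lnot c \lor \lnot c \land \lnot b \lor \lnot b \land \lnot c \lor \lnot b \land \lnot b \lor a \land \lnot c \lor a \land \lnot b   [distribute \land over \lor]
⇔ \lnot c \lor \lnot b   [simplify]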